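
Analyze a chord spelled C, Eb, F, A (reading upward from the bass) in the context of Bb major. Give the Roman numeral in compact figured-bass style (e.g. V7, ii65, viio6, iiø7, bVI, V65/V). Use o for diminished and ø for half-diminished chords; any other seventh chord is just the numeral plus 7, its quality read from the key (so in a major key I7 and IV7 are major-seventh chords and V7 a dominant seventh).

Stacked in thirds the chord is F-A-C-Eb: a dominant seventh chord on F.
In Bb major, F is the dominant; the diatonic dominant seventh chord there is V7.
With C in the bass the chord is in second inversion, so the figured bass is 43.

V43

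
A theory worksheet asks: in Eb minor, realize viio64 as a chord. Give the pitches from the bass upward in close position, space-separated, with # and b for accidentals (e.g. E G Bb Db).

Ab D F

In Eb minor, the leading-tone chord is built on the raised seventh degree, D.
Stacking thirds from D gives D-F-Ab.
The figured bass 64 indicates second inversion, placing the fifth (Ab) in the bass: Ab-D-F.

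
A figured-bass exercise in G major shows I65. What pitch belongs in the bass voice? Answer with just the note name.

I in G major has root G; the chord is G-B-D-F#.
The figure 65 means first inversion — the third is in the bass.

B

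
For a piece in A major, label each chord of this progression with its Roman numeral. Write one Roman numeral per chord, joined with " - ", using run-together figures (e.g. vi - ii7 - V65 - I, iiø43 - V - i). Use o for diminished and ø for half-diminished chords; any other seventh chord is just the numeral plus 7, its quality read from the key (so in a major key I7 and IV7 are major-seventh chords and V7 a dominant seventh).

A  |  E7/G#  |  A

A has root A, degree 1 in A major, so I.
E7/G# has root E, degree 5 in A major, so V65.
A has root A, degree 1 in A major, so I.

I - V65 - I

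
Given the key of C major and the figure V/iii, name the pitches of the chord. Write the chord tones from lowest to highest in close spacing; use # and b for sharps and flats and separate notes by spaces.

V/iii is a secondary dominant — the dominant triad of iii. iii in C major is E, so the applied chord's root is B, a perfect fifth above.
Building a major triad on B gives B-D#-F#.

B D# F#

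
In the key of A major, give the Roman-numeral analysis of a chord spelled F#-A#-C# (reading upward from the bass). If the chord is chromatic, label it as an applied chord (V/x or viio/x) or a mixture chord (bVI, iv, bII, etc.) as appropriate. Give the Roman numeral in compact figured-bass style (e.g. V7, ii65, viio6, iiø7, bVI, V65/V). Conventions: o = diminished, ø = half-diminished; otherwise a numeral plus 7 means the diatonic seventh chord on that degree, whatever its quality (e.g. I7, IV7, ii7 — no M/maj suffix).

V/ii

Stacked in thirds the chord is F#-A#-C#: a major triad on F#.
F# is not a diatonic chord root with this quality in A major, but it lies a perfect fifth above B (ii), so the chord functions as an applied dominant of ii.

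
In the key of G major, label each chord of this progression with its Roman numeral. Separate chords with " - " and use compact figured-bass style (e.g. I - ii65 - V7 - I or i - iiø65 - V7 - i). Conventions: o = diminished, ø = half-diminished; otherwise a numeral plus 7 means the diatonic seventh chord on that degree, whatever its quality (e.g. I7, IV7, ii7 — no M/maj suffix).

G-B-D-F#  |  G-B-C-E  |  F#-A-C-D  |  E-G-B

I7 - IV43 - V65 - vi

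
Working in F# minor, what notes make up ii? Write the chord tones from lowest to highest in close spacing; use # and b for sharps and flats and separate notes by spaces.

G# B D#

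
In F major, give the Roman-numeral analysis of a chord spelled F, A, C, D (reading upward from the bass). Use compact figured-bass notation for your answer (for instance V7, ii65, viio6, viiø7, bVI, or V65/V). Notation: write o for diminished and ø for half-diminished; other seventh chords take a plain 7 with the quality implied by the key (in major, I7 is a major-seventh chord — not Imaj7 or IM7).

The pitches D-F-A-C form a minor seventh chord rooted on D.
D is scale degree 6 in F major, and a minor seventh chord on that degree is written vi7.
With F in the bass the chord is in first inversion, so the figured bass is 65.

vi65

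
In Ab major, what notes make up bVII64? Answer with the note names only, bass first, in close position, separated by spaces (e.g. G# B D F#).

bVII64 is a major triad on the lowered seventh degree (the subtonic), borrowed from the parallel minor. In Ab major that root is Gb.
So the chord is Gb-Bb-Db.
The figured bass 64 indicates second inversion, placing the fifth (Db) in the bass: Db-Gb-Bb.

Db Gb Bb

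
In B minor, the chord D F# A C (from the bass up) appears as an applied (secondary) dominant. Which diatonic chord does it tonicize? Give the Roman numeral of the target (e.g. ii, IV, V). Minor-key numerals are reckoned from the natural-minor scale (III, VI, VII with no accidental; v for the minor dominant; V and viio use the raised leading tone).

VI

The chord is a dominant seventh chord on D.
A dominant resolves down a perfect fifth: D → G. In B minor, G is scale degree 6, i.e. VI.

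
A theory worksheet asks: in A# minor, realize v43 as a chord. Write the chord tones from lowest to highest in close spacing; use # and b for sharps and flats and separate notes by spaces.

In A# minor, scale degree 5 is E#, and the diatonic chord built there is a minor seventh chord.
Stacking thirds from E# gives E#-G#-B#-D#.
With the 43 figure the chord is in second inversion; from the bass B# upward in close position it reads B#-D#-E#-G#.

B# D# E# G#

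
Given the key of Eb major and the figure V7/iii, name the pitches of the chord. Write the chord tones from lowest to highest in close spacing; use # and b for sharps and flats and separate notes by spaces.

D F# A C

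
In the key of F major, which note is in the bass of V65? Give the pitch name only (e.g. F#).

V in F major has root C; the chord is C-E-G-Bb.
The figure 65 means first inversion — the third is in the bass.

E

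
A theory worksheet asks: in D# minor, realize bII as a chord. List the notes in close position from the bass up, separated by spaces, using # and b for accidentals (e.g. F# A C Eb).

E G# B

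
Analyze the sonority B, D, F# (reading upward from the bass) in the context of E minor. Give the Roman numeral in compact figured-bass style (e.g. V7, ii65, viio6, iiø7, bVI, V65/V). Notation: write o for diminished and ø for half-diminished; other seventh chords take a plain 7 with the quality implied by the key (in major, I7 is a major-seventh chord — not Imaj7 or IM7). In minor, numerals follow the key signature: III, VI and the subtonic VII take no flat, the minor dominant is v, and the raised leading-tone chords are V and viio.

v

The pitches B-D-F# form a minor triad rooted on B.
In E minor, B is the dominant; the diatonic minor triad there is v.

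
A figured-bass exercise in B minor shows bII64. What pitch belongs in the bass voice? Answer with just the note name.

G

bII in B minor has root C; the chord is C-E-G.
The figure 64 means second inversion — the fifth is in the bass.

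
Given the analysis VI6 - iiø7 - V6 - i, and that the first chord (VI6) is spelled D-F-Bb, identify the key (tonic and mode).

The anchor chord is a major triad on Bb, labeled VI6.
VI6 on Bb implies Bb is the submediant; that puts the tonic at D, and the uppercase numeral fits minor mode.

D minor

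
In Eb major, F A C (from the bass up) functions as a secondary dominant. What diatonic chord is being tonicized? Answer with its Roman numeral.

The chord is a major triad on F.
A dominant resolves down a perfect fifth: F → Bb. In Eb major, Bb is scale degree 5, i.e. V.

V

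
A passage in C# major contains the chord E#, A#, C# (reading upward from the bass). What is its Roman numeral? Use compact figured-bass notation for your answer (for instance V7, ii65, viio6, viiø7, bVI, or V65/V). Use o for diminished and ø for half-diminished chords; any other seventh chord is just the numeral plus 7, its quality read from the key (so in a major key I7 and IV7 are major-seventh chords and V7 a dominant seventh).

vi64

The pitches A#-C#-E# form a minor triad rooted on A#.
A# is scale degree 6 in C# major, and a minor triad on that degree is written vi.
With E# in the bass the chord is in second inversion, so the figured bass is 64.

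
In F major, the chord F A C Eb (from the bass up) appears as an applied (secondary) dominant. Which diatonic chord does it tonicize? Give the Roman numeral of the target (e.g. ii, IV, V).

IV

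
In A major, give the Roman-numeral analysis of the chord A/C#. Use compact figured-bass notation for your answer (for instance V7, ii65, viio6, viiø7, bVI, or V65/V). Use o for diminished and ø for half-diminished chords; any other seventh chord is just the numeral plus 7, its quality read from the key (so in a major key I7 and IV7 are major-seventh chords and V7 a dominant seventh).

Stacked in thirds the chord is A-C#-E: a major triad on A.
In A major, A is the tonic; the diatonic major triad there is I.
With C# in the bass the chord is in first inversion, so the figured bass is 6.

I6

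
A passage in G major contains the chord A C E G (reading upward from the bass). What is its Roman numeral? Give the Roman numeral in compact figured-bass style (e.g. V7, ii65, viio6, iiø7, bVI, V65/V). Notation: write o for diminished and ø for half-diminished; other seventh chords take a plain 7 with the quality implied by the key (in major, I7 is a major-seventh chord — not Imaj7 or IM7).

ii7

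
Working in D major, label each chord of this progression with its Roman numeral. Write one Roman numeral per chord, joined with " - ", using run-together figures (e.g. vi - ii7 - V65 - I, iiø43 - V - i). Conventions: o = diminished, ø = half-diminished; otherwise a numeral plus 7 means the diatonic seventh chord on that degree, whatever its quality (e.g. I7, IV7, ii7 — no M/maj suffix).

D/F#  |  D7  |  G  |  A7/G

D/F# has root D, degree 1 in D major, so I6.
D7: chromatic; D is V of IV, so V7/IV.
G has root G, degree 4 in D major, so IV.
A7/G: dominant seventh chord on A = scale degree 5 → V42.

I6 - V7/IV - IV - V42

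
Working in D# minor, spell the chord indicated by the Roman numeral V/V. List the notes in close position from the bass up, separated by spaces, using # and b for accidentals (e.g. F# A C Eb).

E# G## B#

The slash means an applied dominant: we want the dominant of V. In D# minor, V is A# major, and its dominant is built on E#.
Building a major triad on E# gives E#-G##-B#.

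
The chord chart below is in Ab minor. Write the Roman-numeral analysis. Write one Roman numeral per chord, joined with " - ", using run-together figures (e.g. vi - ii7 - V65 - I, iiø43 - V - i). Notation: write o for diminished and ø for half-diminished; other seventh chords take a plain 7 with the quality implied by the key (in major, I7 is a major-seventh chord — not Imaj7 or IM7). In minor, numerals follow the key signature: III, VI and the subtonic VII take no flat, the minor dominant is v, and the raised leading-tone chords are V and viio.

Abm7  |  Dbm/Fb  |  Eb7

i7 - iv6 - V7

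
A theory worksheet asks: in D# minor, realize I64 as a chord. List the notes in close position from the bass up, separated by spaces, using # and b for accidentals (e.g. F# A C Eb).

A# D# F##

I64 is the major tonic (Picardy third), borrowed from the parallel major. In D# minor that root is D#.
So the chord is D#-F##-A#.
The figured bass 64 indicates second inversion, placing the fifth (A#) in the bass: A#-D#-F##.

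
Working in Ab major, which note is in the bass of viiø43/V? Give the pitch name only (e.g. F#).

The applied chord viiø43/V is rooted on D: D-F-Ab-C.
The figure 43 means second inversion — the fifth is in the bass.

Ab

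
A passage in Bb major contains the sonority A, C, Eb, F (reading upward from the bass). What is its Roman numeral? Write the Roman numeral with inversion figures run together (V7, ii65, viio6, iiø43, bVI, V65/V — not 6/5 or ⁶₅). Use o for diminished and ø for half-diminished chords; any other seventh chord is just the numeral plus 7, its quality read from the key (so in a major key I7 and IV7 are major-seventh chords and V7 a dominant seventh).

The pitches F-A-C-Eb form a dominant seventh chord rooted on F.
F is scale degree 5 in Bb major, and a dominant seventh chord on that degree is written V7.
With A in the bass the chord is in first inversion, so the figured bass is 65.

V65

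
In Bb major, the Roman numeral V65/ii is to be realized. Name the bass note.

The applied chord V65/ii is rooted on G: G-B-D-F.
The figure 65 means first inversion — the third is in the bass.

B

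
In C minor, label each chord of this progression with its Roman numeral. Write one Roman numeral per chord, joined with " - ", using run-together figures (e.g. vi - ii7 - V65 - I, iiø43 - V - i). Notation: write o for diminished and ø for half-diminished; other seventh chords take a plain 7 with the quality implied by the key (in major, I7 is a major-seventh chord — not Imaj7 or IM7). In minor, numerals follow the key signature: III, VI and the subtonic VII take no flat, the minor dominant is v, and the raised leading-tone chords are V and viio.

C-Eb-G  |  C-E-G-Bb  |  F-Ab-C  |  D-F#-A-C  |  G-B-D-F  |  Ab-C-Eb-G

i - V7/iv - iv - V7/V - V7 - VI7

C-Eb-G: root C is the tonic; minor triad there is i.
C-E-G-Bb is the secondary dominant of iv (dominant seventh chord on C): V7/iv.
F-Ab-C has root F, degree 4 in C minor, so iv.
D-F#-A-C: chromatic; D is V of V, so V7/V.
G-B-D-F: dominant seventh chord on G = scale degree 5 → V7.
Ab-C-Eb-G has root Ab, degree 6 in C minor, so VI7.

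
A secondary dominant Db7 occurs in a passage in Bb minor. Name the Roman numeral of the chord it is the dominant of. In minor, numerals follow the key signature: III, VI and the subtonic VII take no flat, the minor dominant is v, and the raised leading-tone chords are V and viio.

The chord is a dominant seventh chord on Db.
A dominant resolves down a perfect fifth: Db → Gb. In Bb minor, Gb is scale degree 6, i.e. VI.

VI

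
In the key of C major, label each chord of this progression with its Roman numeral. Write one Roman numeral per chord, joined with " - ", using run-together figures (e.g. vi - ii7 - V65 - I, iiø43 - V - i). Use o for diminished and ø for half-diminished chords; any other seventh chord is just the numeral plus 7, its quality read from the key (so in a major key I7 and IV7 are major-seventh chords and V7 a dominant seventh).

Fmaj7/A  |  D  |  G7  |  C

IV65 - V/V - V7 - I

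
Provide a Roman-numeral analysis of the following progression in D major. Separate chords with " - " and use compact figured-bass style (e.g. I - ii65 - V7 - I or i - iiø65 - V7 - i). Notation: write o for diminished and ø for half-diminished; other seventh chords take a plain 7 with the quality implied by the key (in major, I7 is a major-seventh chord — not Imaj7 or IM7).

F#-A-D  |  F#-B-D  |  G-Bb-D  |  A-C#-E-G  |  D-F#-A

I6 - vi64 - iv - V7 - I

F#-A-D: root D is the tonic; major triad there is I6.
F#-B-D: root B is the submediant; minor triad there is vi64.
G-Bb-D is non-diatonic — iv, a mixture chord from D minor.
A-C#-E-G has root A, degree 5 in D major, so V7.
D-F#-A has root D, degree 1 in D major, so I.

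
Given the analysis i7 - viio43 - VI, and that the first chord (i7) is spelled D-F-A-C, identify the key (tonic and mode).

The anchor chord is a minor seventh chord on D, labeled i7.
If D is scale degree 1 and the mode makes that degree carry a minor seventh chord, the tonic is D and the mode is minor.

D minor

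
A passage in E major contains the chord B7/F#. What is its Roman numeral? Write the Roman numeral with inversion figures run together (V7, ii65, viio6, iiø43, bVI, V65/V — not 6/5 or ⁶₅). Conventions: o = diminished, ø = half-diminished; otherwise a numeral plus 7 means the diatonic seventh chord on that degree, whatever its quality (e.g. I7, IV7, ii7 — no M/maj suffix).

V43

Stacked in thirds the chord is B-D#-F#-A: a dominant seventh chord on B.
In E major, B is the dominant; the diatonic dominant seventh chord there is V7.
With F# in the bass the chord is in second inversion, so the figured bass is 43.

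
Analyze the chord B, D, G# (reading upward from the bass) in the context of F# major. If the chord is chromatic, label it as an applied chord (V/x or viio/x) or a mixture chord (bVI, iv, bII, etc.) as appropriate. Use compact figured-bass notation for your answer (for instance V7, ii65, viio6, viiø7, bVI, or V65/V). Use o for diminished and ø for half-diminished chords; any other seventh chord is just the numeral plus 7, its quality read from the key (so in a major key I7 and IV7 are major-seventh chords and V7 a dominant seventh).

iio6

Stacked in thirds the chord is G#-B-D: a diminished triad on G#.
G# is the second degree of F# major. This is the diminished supertonic triad, borrowed from the parallel minor.
With B in the bass the chord is in first inversion, so the figured bass is 6.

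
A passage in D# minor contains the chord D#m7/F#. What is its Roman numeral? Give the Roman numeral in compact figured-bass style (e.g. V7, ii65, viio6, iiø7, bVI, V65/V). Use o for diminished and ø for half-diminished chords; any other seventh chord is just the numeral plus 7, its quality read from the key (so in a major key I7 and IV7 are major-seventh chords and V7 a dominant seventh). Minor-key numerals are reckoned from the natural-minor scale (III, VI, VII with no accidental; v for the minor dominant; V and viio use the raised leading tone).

i65

The pitches D#-F#-A#-C# form a minor seventh chord rooted on D#.
D# is scale degree 1 in D# minor, and a minor seventh chord on that degree is written i7.
With F# in the bass the chord is in first inversion, so the figured bass is 65.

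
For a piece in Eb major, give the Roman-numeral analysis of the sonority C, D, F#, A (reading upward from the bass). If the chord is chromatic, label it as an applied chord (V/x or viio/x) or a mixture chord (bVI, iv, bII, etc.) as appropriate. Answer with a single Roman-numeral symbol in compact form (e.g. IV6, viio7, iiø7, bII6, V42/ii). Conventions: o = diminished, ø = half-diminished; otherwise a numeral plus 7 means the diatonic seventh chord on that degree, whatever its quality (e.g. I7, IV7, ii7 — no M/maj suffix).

Stacked in thirds the chord is D-F#-A-C: a dominant seventh chord on D.
D is not a diatonic chord root with this quality in Eb major, but it lies a perfect fifth above G (iii), so the chord functions as an applied dominant of iii.
With C in the bass the chord is in third inversion, so the figured bass is 42.

V42/iii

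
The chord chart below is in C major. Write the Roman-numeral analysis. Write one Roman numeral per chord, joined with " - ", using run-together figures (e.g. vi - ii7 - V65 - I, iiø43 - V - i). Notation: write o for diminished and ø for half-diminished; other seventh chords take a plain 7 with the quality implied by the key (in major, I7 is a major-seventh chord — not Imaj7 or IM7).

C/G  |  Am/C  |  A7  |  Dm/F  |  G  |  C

I64 - vi6 - V7/ii - ii6 - V - I

C/G: root C is the tonic; major triad there is I64.
Am/C: minor triad on A = scale degree 6 → vi6.
A7: a dominant seventh chord on A, the applied dominant of ii → V7/ii.
Dm/F has root D, degree 2 in C major, so ii6.
G: root G is the dominant; major triad there is V.
C: root C is the tonic; major triad there is I.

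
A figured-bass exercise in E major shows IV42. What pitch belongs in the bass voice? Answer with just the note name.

G#

IV in E major has root A; the chord is A-C#-E-G#.
The figure 42 means third inversion — the seventh is in the bass.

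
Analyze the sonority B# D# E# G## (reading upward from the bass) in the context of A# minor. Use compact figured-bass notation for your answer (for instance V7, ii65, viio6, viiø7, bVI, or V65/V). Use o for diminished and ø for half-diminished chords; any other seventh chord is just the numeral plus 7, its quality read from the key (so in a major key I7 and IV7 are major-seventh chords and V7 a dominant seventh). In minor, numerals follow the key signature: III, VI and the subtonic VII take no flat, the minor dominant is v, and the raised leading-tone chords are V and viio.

V43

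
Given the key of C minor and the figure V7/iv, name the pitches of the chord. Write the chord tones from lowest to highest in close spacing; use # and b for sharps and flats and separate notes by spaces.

C E G Bb

V7/iv is a secondary dominant — the dominant seventh of iv. iv in C minor is F, so the applied chord's root is C, a perfect fifth above.
Building a dominant seventh chord on C gives C-E-G-Bb.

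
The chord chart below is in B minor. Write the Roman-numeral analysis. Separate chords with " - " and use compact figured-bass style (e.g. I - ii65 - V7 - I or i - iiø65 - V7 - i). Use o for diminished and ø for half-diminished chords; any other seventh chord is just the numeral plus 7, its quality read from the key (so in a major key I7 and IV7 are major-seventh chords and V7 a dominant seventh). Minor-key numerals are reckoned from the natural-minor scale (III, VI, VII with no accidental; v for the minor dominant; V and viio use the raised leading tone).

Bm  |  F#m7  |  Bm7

i - v7 - i7

Bm: minor triad on B = scale degree 1 → i.
F#m7 has root F#, degree 5 in B minor, so v7.
Bm7 has root B, degree 1 in B minor, so i7.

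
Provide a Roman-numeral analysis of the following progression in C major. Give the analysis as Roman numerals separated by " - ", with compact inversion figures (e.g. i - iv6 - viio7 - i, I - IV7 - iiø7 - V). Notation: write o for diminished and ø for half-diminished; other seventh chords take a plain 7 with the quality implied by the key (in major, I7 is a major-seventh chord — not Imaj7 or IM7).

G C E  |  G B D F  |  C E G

I64 - V7 - I

G-C-E: major triad on C = scale degree 1 → I64.
G-B-D-F has root G, degree 5 in C major, so V7.
C-E-G: major triad on C = scale degree 1 → I.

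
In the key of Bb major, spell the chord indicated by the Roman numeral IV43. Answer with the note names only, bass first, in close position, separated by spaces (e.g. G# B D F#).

The numeral's case and figure indicate a major seventh chord. In Bb major its root, the fourth degree, is Eb.
That chord is spelled Eb-G-Bb-D.
The figured bass 43 indicates second inversion, placing the fifth (Bb) in the bass: Bb-D-Eb-G.

Bb D Eb G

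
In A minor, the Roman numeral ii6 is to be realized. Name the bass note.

D

ii in A minor has root B; the chord is B-D-F#.
The figure 6 means first inversion — the third is in the bass.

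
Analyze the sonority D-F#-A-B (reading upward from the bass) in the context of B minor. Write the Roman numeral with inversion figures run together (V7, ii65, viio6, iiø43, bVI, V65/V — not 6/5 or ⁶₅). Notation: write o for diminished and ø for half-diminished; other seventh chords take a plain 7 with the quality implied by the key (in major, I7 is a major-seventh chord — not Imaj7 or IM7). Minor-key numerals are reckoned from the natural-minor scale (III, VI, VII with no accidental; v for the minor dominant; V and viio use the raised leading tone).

i65

The pitches B-D-F#-A form a minor seventh chord rooted on B.
In B minor, B is the tonic; the diatonic minor seventh chord there is i7.
With D in the bass the chord is in first inversion, so the figured bass is 65.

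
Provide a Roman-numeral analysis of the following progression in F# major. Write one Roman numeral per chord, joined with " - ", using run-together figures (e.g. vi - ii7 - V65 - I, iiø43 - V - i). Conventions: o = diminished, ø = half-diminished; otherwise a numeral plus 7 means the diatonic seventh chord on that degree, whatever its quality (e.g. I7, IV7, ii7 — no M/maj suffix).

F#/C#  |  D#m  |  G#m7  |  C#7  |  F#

I64 - vi - ii7 - V7 - I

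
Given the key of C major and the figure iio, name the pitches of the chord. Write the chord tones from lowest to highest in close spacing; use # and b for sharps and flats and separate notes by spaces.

D F Ab

iio is the diminished supertonic triad, borrowed from the parallel minor. In C major that root is D.
So the chord is D-F-Ab.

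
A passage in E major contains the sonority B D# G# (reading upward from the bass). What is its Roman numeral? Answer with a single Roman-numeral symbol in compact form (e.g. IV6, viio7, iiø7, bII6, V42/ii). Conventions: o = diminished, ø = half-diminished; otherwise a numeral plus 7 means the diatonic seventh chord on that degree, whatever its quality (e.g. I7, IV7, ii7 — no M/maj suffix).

iii6

The pitches G#-B-D# form a minor triad rooted on G#.
In E major, G# is the mediant; the diatonic minor triad there is iii.
With B in the bass the chord is in first inversion, so the figured bass is 6.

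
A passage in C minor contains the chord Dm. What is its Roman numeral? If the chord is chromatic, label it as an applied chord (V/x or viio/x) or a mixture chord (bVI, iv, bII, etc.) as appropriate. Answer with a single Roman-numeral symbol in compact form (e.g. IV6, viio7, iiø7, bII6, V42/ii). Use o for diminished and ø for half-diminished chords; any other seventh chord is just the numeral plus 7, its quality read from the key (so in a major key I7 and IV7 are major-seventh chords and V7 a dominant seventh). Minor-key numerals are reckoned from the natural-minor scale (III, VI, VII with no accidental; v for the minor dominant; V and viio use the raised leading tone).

The pitches D-F-A form a minor triad rooted on D.
D is the second degree of C minor. This is the minor supertonic, borrowed from the parallel major (the Dorian ii).

ii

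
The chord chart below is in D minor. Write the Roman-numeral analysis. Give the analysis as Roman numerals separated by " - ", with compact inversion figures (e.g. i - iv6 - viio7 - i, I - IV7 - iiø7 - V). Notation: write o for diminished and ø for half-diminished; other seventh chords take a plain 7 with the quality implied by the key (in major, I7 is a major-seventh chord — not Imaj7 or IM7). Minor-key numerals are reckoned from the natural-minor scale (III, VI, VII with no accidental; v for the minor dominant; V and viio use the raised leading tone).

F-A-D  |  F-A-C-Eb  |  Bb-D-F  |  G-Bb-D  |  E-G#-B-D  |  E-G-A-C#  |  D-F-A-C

F-A-D: minor triad on D = scale degree 1 → i6.
F-A-C-Eb is the secondary dominant of VI (dominant seventh chord on F): V7/VI.
Bb-D-F: major triad on Bb = scale degree 6 → VI.
G-Bb-D: root G is the subdominant; minor triad there is iv.
E-G#-B-D: chromatic; E is V of V, so V7/V.
E-G-A-C# has root A, degree 5 in D minor, so V43.
D-F-A-C: minor seventh chord on D = scale degree 1 → i7.

i6 - V7/VI - VI - iv - V7/V - V43 - i7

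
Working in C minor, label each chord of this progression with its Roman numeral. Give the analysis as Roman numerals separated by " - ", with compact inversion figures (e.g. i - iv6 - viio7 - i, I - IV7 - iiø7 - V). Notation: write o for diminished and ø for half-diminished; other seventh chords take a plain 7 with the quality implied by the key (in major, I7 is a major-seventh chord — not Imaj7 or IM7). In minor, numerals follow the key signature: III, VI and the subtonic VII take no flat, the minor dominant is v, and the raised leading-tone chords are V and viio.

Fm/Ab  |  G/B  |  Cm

iv6 - V6 - i

Fm/Ab: root F is the subdominant; minor triad there is iv6.
G/B: major triad on G = scale degree 5 → V6.
Cm has root C, degree 1 in C minor, so i.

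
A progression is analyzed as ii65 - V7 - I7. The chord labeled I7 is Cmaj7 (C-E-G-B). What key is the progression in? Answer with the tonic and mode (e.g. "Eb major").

The chord Cmaj7 is a major seventh chord rooted on C; its label is I7.
If C is scale degree 1 and the mode makes that degree carry a major seventh chord, the tonic is C and the mode is major.

C major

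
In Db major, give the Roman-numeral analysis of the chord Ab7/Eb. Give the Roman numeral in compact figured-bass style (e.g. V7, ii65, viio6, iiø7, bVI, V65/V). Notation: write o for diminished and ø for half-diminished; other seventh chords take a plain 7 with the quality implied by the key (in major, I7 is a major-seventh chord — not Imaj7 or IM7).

V43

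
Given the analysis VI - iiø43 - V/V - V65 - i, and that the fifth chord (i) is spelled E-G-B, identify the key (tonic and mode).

E minor

The anchor chord is a minor triad on E, labeled i.
If E is scale degree 1 and the mode makes that degree carry a minor triad, the tonic is E and the mode is minor.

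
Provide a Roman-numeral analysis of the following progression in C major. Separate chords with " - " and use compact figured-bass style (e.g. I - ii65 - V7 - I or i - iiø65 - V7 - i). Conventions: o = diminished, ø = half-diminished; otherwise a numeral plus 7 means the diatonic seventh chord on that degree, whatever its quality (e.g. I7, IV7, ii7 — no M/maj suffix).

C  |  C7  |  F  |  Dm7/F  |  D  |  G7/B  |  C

I - V7/IV - IV - ii65 - V/V - V65 - I

C: major triad on C = scale degree 1 → I.
C7: a dominant seventh chord on C, the applied dominant of IV → V7/IV.
F: root F is the subdominant; major triad there is IV.
Dm7/F has root D, degree 2 in C major, so ii65.
D is the secondary dominant of V (major triad on D): V/V.
G7/B: root G is the dominant; dominant seventh chord there is V65.
C: root C is the tonic; major triad there is I.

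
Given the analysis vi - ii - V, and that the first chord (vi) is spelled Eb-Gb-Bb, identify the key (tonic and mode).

The chord Ebm is a minor triad rooted on Eb; its label is vi.
Counting down 5 scale steps from Eb places the tonic on Gb; a minor triad on degree 6 is diatonic only in major.

Gb major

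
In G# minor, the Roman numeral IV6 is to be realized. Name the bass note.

E#

IV in G# minor has root C#; the chord is C#-E#-G#.
The figure 6 means first inversion — the third is in the bass.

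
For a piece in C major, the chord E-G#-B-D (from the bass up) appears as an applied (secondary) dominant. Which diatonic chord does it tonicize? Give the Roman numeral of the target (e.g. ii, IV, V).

The chord is a dominant seventh chord on E.
A dominant resolves down a perfect fifth: E → A. In C major, A is scale degree 6, i.e. vi.

vi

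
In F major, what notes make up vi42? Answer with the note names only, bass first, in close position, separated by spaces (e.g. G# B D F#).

C D F A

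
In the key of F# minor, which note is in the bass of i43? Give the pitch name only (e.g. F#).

C#

i in F# minor has root F#; the chord is F#-A-C#-E.
The figure 43 means second inversion — the fifth is in the bass.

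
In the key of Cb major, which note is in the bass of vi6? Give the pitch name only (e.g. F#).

vi in Cb major has root Ab; the chord is Ab-Cb-Eb.
The figure 6 means first inversion — the third is in the bass.

Cb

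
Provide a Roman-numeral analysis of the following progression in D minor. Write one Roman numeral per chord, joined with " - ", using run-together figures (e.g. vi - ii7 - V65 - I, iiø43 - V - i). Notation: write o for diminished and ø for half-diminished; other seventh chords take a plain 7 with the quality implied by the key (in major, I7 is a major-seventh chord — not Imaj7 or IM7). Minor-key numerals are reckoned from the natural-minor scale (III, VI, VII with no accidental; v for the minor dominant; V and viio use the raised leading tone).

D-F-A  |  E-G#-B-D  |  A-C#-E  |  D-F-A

i - V7/V - V - i

D-F-A: minor triad on D = scale degree 1 → i.
E-G#-B-D: chromatic; E is V of V, so V7/V.
A-C#-E has root A, degree 5 in D minor, so V.
D-F-A: minor triad on D = scale degree 1 → i.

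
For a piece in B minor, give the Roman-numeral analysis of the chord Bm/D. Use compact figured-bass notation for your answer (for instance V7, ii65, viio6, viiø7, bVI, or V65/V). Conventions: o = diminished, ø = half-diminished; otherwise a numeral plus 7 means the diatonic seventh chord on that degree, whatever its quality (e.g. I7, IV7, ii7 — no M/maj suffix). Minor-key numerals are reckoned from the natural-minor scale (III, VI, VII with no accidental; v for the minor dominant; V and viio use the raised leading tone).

i6

The pitches B-D-F# form a minor triad rooted on B.
B is scale degree 1 in B minor, and a minor triad on that degree is written i.
With D in the bass the chord is in first inversion, so the figured bass is 6.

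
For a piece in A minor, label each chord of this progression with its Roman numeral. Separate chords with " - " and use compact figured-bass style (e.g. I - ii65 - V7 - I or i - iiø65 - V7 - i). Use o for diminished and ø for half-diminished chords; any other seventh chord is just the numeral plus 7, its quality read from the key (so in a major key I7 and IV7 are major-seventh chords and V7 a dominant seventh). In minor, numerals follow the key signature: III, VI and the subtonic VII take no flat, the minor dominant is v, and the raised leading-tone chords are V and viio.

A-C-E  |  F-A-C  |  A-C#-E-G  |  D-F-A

A-C-E: minor triad on A = scale degree 1 → i.
F-A-C: major triad on F = scale degree 6 → VI.
A-C#-E-G: chromatic; A is V of iv, so V7/iv.
D-F-A: root D is the subdominant; minor triad there is iv.

i - VI - V7/iv - iv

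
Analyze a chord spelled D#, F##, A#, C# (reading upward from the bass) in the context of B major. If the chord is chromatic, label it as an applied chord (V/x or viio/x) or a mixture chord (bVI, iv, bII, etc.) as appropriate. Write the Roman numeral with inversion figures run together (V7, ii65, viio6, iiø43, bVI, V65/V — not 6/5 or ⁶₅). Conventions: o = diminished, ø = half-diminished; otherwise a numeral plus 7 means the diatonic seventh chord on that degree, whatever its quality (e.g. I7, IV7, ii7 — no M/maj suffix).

V7/vi

The pitches D#-F##-A#-C# form a dominant seventh chord rooted on D#.
D# is not a diatonic chord root with this quality in B major, but it lies a perfect fifth above G# (vi), so the chord functions as an applied dominant of vi.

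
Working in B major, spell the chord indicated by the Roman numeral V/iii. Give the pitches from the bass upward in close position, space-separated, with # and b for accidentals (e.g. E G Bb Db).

A# C## E#

V/iii is a secondary dominant — the dominant triad of iii. iii in B major is D#, so the applied chord's root is A#, a perfect fifth above.
Building a major triad on A# gives A#-C##-E#.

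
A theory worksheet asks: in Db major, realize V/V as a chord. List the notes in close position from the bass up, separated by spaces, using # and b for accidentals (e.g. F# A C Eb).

V/V is a secondary dominant — the dominant triad of V. V in Db major is Ab, so the applied chord's root is Eb, a perfect fifth above.
Building a major triad on Eb gives Eb-G-Bb.

Eb G Bb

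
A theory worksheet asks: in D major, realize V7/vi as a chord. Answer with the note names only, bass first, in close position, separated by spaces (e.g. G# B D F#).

The slash means an applied dominant: we want the dominant of vi. In D major, vi is B minor, and its dominant is built on F#.
Building a dominant seventh chord on F# gives F#-A#-C#-E.

F# A# C# E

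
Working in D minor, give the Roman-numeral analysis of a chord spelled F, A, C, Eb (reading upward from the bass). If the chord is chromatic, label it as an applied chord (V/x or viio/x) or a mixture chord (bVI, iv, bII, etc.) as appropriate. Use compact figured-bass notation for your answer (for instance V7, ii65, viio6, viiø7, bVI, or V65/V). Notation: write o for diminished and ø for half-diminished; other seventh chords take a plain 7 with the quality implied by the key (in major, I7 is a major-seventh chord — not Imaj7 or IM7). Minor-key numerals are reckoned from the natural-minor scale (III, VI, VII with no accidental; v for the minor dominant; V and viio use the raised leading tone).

V7/VI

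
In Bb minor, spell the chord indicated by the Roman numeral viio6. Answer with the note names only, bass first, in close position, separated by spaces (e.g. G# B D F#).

C Eb A

In Bb minor, the leading-tone chord is built on the raised seventh degree, A.
Stacking thirds from A gives A-C-Eb.
With the 6 figure the chord is in first inversion; from the bass C upward in close position it reads C-Eb-A.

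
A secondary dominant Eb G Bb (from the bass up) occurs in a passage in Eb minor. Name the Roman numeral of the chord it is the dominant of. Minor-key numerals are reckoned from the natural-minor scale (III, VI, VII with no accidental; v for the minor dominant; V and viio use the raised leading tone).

iv

The chord is a major triad on Eb.
A dominant resolves down a perfect fifth: Eb → Ab. In Eb minor, Ab is scale degree 4, i.e. iv.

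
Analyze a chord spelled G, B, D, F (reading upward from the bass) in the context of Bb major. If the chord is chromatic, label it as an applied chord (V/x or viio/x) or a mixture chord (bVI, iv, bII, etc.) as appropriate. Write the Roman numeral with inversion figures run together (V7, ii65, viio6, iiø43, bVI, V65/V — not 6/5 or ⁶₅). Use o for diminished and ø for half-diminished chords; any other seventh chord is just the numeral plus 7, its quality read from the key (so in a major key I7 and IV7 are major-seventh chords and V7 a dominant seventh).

V7/ii

The pitches G-B-D-F form a dominant seventh chord rooted on G.
G is not a diatonic chord root with this quality in Bb major, but it lies a perfect fifth above C (ii), so the chord functions as an applied dominant of ii.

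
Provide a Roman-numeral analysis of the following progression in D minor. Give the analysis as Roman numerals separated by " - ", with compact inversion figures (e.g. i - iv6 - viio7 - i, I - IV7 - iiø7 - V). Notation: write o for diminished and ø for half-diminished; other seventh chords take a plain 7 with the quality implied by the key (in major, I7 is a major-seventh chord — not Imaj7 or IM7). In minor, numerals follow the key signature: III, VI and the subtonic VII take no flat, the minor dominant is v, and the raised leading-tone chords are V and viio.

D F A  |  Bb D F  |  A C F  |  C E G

i - VI - III6 - VII

D-F-A: minor triad on D = scale degree 1 → i.
Bb-D-F: root Bb is the submediant; major triad there is VI.
A-C-F has root F, degree 3 in D minor, so III6.
C-E-G has root C, degree 7 in D minor, so VII.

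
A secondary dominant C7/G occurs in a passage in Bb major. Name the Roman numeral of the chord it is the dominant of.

V

The chord is a dominant seventh chord on C.
A dominant resolves down a perfect fifth: C → F. In Bb major, F is scale degree 5, i.e. V.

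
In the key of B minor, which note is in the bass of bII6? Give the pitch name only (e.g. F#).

E

bII in B minor has root C; the chord is C-E-G.
The figure 6 means first inversion — the third is in the bass.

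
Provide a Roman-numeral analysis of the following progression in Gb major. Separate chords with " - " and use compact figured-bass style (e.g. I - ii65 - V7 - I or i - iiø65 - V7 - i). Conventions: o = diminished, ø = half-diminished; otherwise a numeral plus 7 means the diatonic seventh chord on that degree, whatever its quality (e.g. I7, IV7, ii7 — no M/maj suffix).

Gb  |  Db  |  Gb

Gb: root Gb is the tonic; major triad there is I.
Db: root Db is the dominant; major triad there is V.
Gb: major triad on Gb = scale degree 1 → I.

I - V - I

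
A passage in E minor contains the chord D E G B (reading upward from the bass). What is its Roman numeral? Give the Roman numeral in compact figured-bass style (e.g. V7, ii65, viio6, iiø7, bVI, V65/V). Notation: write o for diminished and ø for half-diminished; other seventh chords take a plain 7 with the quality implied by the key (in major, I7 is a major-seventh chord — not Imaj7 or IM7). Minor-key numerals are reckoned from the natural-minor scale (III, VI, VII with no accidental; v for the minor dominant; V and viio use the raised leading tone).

i42

The pitches E-G-B-D form a minor seventh chord rooted on E.
E is scale degree 1 in E minor, and a minor seventh chord on that degree is written i7.
With D in the bass the chord is in third inversion, so the figured bass is 42.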